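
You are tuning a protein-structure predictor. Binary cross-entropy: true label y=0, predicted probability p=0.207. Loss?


BCE = -[y·ln(p) + (1-y)·ln(1-p)]
= -0 - 1·ln(1-0.207)
= -ln(0.793) = 0.2319

0.2319


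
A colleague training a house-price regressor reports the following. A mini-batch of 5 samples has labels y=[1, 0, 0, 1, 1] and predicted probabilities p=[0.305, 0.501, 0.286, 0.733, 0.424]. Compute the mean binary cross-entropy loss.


L[0] = -ln(0.305) = 1.1874
L[1] = -ln(1-0.501) = -ln(0.499) = 0.6951
L[2] = -ln(1-0.286) = -ln(0.714) = 0.3369
L[3] = -ln(0.733) = 0.3106
L[4] = -ln(0.424) = 0.858
mean = (1.1874 + 0.6951 + 0.3369 + 0.3106 + 0.858)/5 = 0.6776

0.6776


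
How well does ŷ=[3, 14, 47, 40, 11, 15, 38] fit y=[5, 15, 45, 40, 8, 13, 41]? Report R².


ȳ = 23.8571
SS_res = Σ(y-ŷ)² = 31
SS_tot = Σ(y-ȳ)² = 1804.86
R² = 1 - SS_res/SS_tot = 1 - 0.0172 = 0.9828

0.9828


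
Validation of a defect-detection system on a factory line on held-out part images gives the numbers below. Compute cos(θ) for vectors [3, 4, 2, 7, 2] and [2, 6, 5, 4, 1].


A·B = 3·2 + 4·6 + 2·5 + 7·4 + 2·1 = 70
‖A‖ = √82 = 9.0554, ‖B‖ = √82 = 9.0554
cos = 70/(√82·√82) = 70/√6724 = 0.8537

0.8537


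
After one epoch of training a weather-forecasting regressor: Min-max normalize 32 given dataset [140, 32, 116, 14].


min=14, max=140
(32-14)/(140-14) = 18/126 = 0.1429

0.1429


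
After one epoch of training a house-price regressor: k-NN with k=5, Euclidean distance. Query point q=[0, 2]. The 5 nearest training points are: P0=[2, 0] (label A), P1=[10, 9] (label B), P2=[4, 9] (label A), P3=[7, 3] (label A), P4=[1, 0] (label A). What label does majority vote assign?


d(q,P0) = 2.8284  (label A)
d(q,P1) = 12.2066  (label B)
d(q,P2) = 8.0623  (label A)
d(q,P3) = 7.0711  (label A)
d(q,P4) = 2.2361  (label A)
Votes: A=4, B=1
Majority → A

A


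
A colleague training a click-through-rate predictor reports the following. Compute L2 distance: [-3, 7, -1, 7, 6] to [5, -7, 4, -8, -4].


d = √((-3-5)² + (7+ 7)² + (-1-4)² + (7+ 8)² + (6+ 4)²)
  = √(64 + 196 + 25 + 225 + 100)
  = √610 = 24.6982

24.6982


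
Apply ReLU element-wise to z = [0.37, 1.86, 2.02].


ReLU(0.37) = max(0, 0.37) = 0.37
ReLU(1.86) = max(0, 1.86) = 1.86
ReLU(2.02) = max(0, 2.02) = 2.02
result = [0.37, 1.86, 2.02]

[0.37, 1.86, 2.02]


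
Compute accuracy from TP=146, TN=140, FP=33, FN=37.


Accuracy = (TP+TN)/(TP+TN+FP+FN)
= (146+140)/(356)
= 286/356 = 80.34%

80.34%


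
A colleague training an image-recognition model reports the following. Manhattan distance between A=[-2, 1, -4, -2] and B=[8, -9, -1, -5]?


d = |-2-8| + |1+ 9| + |-4+ 1| + |-2+ 5|
  = 10 + 10 + 3 + 3
  = 26

26


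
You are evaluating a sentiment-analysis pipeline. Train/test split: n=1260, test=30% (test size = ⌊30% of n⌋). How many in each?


Test = ⌊1260·30/100⌋ = 378
Train = 1260 - 378 = 882

Train: 882, Test: 378


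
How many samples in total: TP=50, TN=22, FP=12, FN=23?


Total = TP + TN + FP + FN
= 50 + 22 + 12 + 23
= 107
(Predicted positive: 62, predicted negative: 45)

107


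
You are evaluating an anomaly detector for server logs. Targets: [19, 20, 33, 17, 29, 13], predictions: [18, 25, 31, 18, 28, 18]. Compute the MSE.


Squared errors: (19-18)²=1, (20-25)²=25, (33-31)²=4, (17-18)²=1, (29-28)²=1, (13-18)²=25
Sum = 57
MSE = 57/6 = 19/2

19/2


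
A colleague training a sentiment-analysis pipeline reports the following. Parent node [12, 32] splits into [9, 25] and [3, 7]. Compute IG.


Parent = [12, 32], H_parent = 0.8454
H_left = 0.8338 (n=34), H_right = 0.8813 (n=10)
H_children = (34/44)·0.8338 + (10/44)·0.8813 = 0.8446
IG = 0.8454 - 0.8446 = 0.0008

0.0008


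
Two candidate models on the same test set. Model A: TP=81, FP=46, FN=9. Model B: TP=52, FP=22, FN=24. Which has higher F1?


Model A: P=81/127=0.6378, R=81/90=0.9, F1=2PR/(P+R)=2TP/(2TP+FP+FN)=162/217=0.7465
Model B: P=52/74=0.7027, R=52/76=0.6842, F1=2PR/(P+R)=2TP/(2TP+FP+FN)=104/150=0.6933
0.7465 > 0.6933 → Model A

Model A


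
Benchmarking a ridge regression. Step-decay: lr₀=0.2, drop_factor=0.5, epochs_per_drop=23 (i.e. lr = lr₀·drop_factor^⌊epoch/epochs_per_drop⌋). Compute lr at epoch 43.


n_drops = ⌊43/23⌋ = 1
lr = 0.2·0.5^1 = 0.2·0.5 = 0.1

0.1


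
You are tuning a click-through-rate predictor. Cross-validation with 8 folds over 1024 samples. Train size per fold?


Fold size = 1024/8 = 128
Training per fold = 1024 - 128 = 896

896


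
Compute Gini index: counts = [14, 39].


Probabilities: [14/53, 39/53] ≈ [0.2642, 0.7358]
Σpᵢ² = (196 + 1521)/53² = 1717/2809
Gini = 1 - Σpᵢ² = 1 - 1717/2809 = 0.3888

0.3888


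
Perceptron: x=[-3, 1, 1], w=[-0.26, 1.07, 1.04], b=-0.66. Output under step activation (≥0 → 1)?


z = (-3)·(-0.26) + (1)·(1.07) + (1)·(1.04) - 0.66
  = 2.23
step(z) = 1 (z≥0)

1


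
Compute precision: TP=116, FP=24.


Precision = TP/(TP+FP)
= 116/(116+24)
= 116/140 = 82.86%

82.86%


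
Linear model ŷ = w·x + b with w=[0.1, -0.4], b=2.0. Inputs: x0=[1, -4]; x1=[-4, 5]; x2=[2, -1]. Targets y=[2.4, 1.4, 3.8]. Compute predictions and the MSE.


ŷ0 = (0.1)·(1) + (-0.4)·(-4) + 2.0 = 3.7
ŷ1 = (0.1)·(-4) + (-0.4)·(5) + 2.0 = -0.4
ŷ2 = (0.1)·(2) + (-0.4)·(-1) + 2.0 = 2.6
errors² = [1.69, 3.24, 1.44]
MSE = 6.3700/3 = 2.1233

2.1233


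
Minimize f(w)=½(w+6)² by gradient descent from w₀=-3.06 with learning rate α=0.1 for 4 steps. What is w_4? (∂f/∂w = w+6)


step 1: grad = -3.06+6 = 2.94; w = -3.06 - 0.1·(2.94) = -3.354
step 2: grad = -3.354+6 = 2.646; w = -3.354 - 0.1·(2.646) = -3.6186
step 3: grad = -3.6186+6 = 2.3814; w = -3.6186 - 0.1·(2.3814) = -3.85674
step 4: grad = -3.85674+6 = 2.14326; w = -3.85674 - 0.1·(2.14326) = -4.071066

-4.071066


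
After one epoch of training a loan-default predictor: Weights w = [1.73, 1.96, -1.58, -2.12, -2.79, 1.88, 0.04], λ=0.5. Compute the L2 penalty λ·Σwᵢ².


‖w‖₂² = (1.73)² + (1.96)² + (-1.58)² + (-2.12)² + (-2.79)² + (1.88)² + (0.04)²
     = 2.9929 + 3.8416 + 2.4964 + 4.4944 + 7.7841 + 3.5344 + 0.0016
     = 25.1454
λ·‖w‖₂² = 0.5·25.1454 = 12.5727

12.5727


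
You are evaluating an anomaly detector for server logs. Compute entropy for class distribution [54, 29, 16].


Probabilities: [54/99, 29/99, 16/99] ≈ [0.5455, 0.2929, 0.1616]
H = -((54/99)·log₂(54/99) + (29/99)·log₂(29/99) + (16/99)·log₂(16/99))
  = 1.4208 bits

1.4208 bits


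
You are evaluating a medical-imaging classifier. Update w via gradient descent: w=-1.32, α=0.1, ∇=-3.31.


w_new = w - α·∇
= -1.32 - 0.1·-3.31
= -1.32 + 0.331
= -0.989

-0.989


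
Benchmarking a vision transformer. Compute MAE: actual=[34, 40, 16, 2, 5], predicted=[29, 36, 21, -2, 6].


Absolute errors: |34-29|=5, |40-36|=4, |16-21|=5, |2+ 2|=4, |5-6|=1
Sum = 19
MAE = 19/5 = 19/5

19/5


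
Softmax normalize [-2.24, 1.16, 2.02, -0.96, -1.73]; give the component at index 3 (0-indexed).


Exponentials: e^-2.24=0.1065, e^1.16=3.1899, e^2.02=7.5383, e^-0.96=0.3829, e^-1.73=0.1773
Sum = 11.3949
Softmax = [0.0093, 0.2799, 0.6616, 0.0336, 0.0156]
p[3] = 0.3829/11.3949 = 0.0336

0.0336


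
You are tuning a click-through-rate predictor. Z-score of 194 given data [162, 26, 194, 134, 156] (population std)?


μ = 134.4, σ = 57.4999
z = (194 - 134.4)/57.4999 = 1.0365

1.0365


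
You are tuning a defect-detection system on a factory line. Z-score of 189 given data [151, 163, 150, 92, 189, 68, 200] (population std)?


μ = 144.7143, σ = 44.8544
z = (189 - 144.7143)/44.8544 = 0.9873

0.9873


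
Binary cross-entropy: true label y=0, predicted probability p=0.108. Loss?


BCE = -[y·ln(p) + (1-y)·ln(1-p)]
= -0 - 1·ln(1-0.108)
= -ln(0.892) = 0.1143

0.1143


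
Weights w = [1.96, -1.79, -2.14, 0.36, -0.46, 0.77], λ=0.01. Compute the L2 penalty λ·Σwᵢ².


‖w‖₂² = (1.96)² + (-1.79)² + (-2.14)² + (0.36)² + (-0.46)² + (0.77)²
     = 3.8416 + 3.2041 + 4.5796 + 0.1296 + 0.2116 + 0.5929
     = 12.5594
λ·‖w‖₂² = 0.01·12.5594 = 0.125594

0.125594


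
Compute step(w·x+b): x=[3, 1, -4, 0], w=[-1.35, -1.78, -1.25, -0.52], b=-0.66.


z = (3)·(-1.35) + (1)·(-1.78) + (-4)·(-1.25) + (0)·(-0.52) - 0.66
  = -1.49
step(z) = 0 (z<0)

0


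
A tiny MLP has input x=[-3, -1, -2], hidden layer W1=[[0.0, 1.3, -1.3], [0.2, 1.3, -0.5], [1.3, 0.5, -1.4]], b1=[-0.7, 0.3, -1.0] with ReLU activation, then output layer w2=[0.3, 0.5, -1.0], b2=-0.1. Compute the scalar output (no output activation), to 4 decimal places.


z1[0] = (0.0)·(-3) + (1.3)·(-1) + (-1.3)·(-2) - 0.7 = 0.6
z1[1] = (0.2)·(-3) + (1.3)·(-1) + (-0.5)·(-2) + 0.3 = -0.6
z1[2] = (1.3)·(-3) + (0.5)·(-1) + (-1.4)·(-2) - 1.0 = -2.6
h = ReLU(z1) = [0.6, 0.0, 0.0]
output = (0.3)·(0.6) + (0.5)·(0.0) + (-1.0)·(0.0) - 0.1 = 0.08

0.08


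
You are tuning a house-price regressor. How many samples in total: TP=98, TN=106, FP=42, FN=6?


Total = TP + TN + FP + FN
= 98 + 106 + 42 + 6
= 252
(Predicted positive: 140, predicted negative: 112)

252


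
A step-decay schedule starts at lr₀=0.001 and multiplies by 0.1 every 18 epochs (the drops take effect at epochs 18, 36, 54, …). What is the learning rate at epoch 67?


n_drops = ⌊67/18⌋ = 3
lr = 0.001·0.1^3 = 0.001·0.001 = 0.000001

0.000001


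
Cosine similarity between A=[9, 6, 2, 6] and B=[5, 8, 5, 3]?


A·B = 9·5 + 6·8 + 2·5 + 6·3 = 121
‖A‖ = √157 = 12.53, ‖B‖ = √123 = 11.0905
cos = 121/(√157·√123) = 121/√19311 = 0.8707

0.8707


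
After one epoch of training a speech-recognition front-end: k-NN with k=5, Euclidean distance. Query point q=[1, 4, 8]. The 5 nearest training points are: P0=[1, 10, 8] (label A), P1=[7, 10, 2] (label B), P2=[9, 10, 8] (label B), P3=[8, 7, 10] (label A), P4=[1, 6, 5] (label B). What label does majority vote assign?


d(q,P0) = 6.0  (label A)
d(q,P1) = 10.3923  (label B)
d(q,P2) = 10.0  (label B)
d(q,P3) = 7.874  (label A)
d(q,P4) = 3.6056  (label B)
Votes: A=2, B=3
Majority → B

B


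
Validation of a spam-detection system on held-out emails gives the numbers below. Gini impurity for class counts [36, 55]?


Probabilities: [36/91, 55/91] ≈ [0.3956, 0.6044]
Σpᵢ² = (1296 + 3025)/91² = 4321/8281
Gini = 1 - Σpᵢ² = 1 - 4321/8281 = 0.4782

0.4782


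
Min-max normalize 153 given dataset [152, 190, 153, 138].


min=138, max=190
(153-138)/(190-138) = 15/52 = 0.2885

0.2885


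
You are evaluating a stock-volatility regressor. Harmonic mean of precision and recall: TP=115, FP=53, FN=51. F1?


Precision = 115/168 = 0.6845
Recall = 115/166 = 0.6928
F1 = 2·P·R/(P+R) = 2·TP/(2·TP+FP+FN) = 230/(230+53+51) = 230/334 = 0.6886

0.6886


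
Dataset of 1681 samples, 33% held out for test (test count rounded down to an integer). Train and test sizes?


Test = ⌊1681·33/100⌋ = 554
Train = 1681 - 554 = 1127

Train: 1127, Test: 554


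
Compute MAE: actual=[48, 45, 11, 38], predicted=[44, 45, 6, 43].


Absolute errors: |48-44|=4, |45-45|=0, |11-6|=5, |38-43|=5
Sum = 14
MAE = 14/4 = 7/2

7/2


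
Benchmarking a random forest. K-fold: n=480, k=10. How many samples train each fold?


Fold size = 480/10 = 48
Training per fold = 480 - 48 = 432

432


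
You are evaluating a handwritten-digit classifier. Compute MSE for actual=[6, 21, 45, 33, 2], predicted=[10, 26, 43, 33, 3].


Squared errors: (6-10)²=16, (21-26)²=25, (45-43)²=4, (33-33)²=0, (2-3)²=1
Sum = 46
MSE = 46/5 = 46/5

46/5


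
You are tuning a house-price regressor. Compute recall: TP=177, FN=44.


Recall = TP/(TP+FN)
= 177/(177+44)
= 177/221 = 80.09%

80.09%


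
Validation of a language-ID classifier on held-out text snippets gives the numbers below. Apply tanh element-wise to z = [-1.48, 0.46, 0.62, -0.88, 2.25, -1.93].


tanh(-1.48) = -0.9015
tanh(0.46) = 0.4301
tanh(0.62) = 0.5511
tanh(-0.88) = -0.7064
tanh(2.25) = 0.978
tanh(-1.93) = -0.9587
result = [-0.9015, 0.4301, 0.5511, -0.7064, 0.978, -0.9587]

[-0.9015, 0.4301, 0.5511, -0.7064, 0.978, -0.9587]


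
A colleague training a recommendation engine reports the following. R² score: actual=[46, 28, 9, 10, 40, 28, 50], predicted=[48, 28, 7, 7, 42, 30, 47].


ȳ = 30.1429
SS_res = Σ(y-ŷ)² = 34
SS_tot = Σ(y-ȳ)² = 1604.86
R² = 1 - SS_res/SS_tot = 1 - 0.0212 = 0.9788

0.9788


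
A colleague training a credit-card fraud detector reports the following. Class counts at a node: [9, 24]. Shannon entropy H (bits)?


Probabilities: [9/33, 24/33] ≈ [0.2727, 0.7273]
H = -((9/33)·log₂(9/33) + (24/33)·log₂(24/33))
  = 0.8454 bits

0.8454 bits


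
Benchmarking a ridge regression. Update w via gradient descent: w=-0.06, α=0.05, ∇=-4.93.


w_new = w - α·∇
= -0.06 - 0.05·-4.93
= -0.06 + 0.2465
= 0.1865

0.1865


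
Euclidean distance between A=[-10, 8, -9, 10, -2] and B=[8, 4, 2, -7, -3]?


d = √((-10-8)² + (8-4)² + (-9-2)² + (10+ 7)² + (-2+ 3)²)
  = √(324 + 16 + 121 + 289 + 1)
  = √751 = 27.4044

27.4044


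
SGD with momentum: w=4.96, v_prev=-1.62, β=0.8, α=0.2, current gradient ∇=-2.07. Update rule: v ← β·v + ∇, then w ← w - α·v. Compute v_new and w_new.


v_new = 0.8·-1.62 - 2.07 = -1.296 - 2.07 = -3.366
w_new = 4.96 - 0.2·-3.366 = 4.96 + 0.6732 = 5.6332

v_new=-3.366, w_new=5.6332


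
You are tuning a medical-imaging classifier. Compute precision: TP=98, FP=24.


Precision = TP/(TP+FP)
= 98/(98+24)
= 98/122 = 80.33%

80.33%


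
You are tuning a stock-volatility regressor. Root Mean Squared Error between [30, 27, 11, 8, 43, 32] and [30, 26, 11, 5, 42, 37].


MSE = 36/6 = 6
RMSE = √(36/6) = 2.4495

2.4495


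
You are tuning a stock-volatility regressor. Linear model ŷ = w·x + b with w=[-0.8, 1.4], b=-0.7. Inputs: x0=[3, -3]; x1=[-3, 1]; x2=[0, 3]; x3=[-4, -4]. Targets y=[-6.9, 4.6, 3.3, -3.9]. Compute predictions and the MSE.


ŷ0 = (-0.8)·(3) + (1.4)·(-3) - 0.7 = -7.3
ŷ1 = (-0.8)·(-3) + (1.4)·(1) - 0.7 = 3.1
ŷ2 = (-0.8)·(0) + (1.4)·(3) - 0.7 = 3.5
ŷ3 = (-0.8)·(-4) + (1.4)·(-4) - 0.7 = -3.1
errors² = [0.16, 2.25, 0.04, 0.64]
MSE = 3.0900/4 = 0.7725

0.7725


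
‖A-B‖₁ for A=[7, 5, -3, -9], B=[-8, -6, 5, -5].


d = |7+ 8| + |5+ 6| + |-3-5| + |-9+ 5|
  = 15 + 11 + 8 + 4
  = 38

38


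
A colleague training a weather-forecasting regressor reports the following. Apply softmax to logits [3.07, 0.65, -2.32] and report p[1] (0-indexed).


Exponentials: e^3.07=21.5419, e^0.65=1.9155, e^-2.32=0.0983
Sum = 23.5557
Softmax = [0.9145, 0.0813, 0.0042]
p[1] = 1.9155/23.5557 = 0.0813

0.0813


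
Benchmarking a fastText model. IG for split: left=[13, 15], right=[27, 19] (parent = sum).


Parent = [40, 34], H_parent = 0.9953
H_left = 0.9963 (n=28), H_right = 0.9781 (n=46)
H_children = (28/74)·0.9963 + (46/74)·0.9781 = 0.985
IG = 0.9953 - 0.985 = 0.0103

0.0103


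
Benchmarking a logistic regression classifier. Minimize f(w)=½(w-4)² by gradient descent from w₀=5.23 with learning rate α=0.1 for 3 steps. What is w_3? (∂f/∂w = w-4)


step 1: grad = 5.23-4 = 1.23; w = 5.23 - 0.1·(1.23) = 5.107
step 2: grad = 5.107-4 = 1.107; w = 5.107 - 0.1·(1.107) = 4.9963
step 3: grad = 4.9963-4 = 0.9963; w = 4.9963 - 0.1·(0.9963) = 4.89667

4.89667


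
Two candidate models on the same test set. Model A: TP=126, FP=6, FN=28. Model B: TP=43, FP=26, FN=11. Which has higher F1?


Model A: P=126/132=0.9545, R=126/154=0.8182, F1=2PR/(P+R)=2TP/(2TP+FP+FN)=252/286=0.8811
Model B: P=43/69=0.6232, R=43/54=0.7963, F1=2PR/(P+R)=2TP/(2TP+FP+FN)=86/123=0.6992
0.8811 > 0.6992 → Model A

Model A


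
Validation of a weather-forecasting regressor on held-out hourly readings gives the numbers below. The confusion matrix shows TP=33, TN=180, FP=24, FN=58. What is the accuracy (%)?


Accuracy = (TP+TN)/(TP+TN+FP+FN)
= (33+180)/(295)
= 213/295 = 72.2%

72.2%


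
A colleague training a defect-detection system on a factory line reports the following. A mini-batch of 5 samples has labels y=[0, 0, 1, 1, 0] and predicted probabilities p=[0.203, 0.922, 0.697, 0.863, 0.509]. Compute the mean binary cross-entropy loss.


L[0] = -ln(1-0.203) = -ln(0.797) = 0.2269
L[1] = -ln(1-0.922) = -ln(0.078) = 2.551
L[2] = -ln(0.697) = 0.361
L[3] = -ln(0.863) = 0.1473
L[4] = -ln(1-0.509) = -ln(0.491) = 0.7113
mean = (0.2269 + 2.551 + 0.361 + 0.1473 + 0.7113)/5 = 0.7995

0.7995


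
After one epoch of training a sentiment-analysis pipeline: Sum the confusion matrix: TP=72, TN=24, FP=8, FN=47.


Total = TP + TN + FP + FN
= 72 + 24 + 8 + 47
= 151
(Predicted positive: 80, predicted negative: 71)

151


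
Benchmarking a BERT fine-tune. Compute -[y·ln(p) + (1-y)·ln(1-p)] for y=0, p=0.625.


BCE = -[y·ln(p) + (1-y)·ln(1-p)]
= -0 - 1·ln(1-0.625)
= -ln(0.375) = 0.9808

0.9808


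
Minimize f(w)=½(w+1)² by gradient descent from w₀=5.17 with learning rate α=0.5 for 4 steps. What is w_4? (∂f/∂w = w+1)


step 1: grad = 5.17+1 = 6.17; w = 5.17 - 0.5·(6.17) = 2.085
step 2: grad = 2.085+1 = 3.085; w = 2.085 - 0.5·(3.085) = 0.5425
step 3: grad = 0.5425+1 = 1.5425; w = 0.5425 - 0.5·(1.5425) = -0.22875
step 4: grad = -0.22875+1 = 0.77125; w = -0.22875 - 0.5·(0.77125) = -0.614375

-0.614375


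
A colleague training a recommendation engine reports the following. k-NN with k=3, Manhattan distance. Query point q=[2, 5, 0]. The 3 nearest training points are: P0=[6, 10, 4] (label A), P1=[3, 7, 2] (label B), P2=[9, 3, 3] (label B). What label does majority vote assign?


d(q,P0) = 13  (label A)
d(q,P1) = 5  (label B)
d(q,P2) = 12  (label B)
Votes: A=1, B=2
Majority → B

B


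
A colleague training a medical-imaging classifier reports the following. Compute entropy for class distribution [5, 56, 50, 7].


Probabilities: [5/118, 56/118, 50/118, 7/118] ≈ [0.0424, 0.4746, 0.4237, 0.0593]
H = -((5/118)·log₂(5/118) + (56/118)·log₂(56/118) + (50/118)·log₂(50/118) + (7/118)·log₂(7/118))
  = 1.4702 bits

1.4702 bits


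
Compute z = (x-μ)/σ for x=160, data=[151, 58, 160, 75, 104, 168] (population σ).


μ = 119.3333, σ = 42.7928
z = (160 - 119.3333)/42.7928 = 0.9503

0.9503


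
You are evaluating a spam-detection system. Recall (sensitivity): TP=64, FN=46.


Recall = TP/(TP+FN)
= 64/(64+46)
= 64/110 = 58.18%

58.18%


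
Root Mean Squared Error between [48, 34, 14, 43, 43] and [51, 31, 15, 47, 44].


MSE = 36/5 = 7.2
RMSE = √(36/5) = 2.6833

2.6833


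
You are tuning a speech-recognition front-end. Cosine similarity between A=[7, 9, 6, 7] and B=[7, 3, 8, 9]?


A·B = 7·7 + 9·3 + 6·8 + 7·9 = 187
‖A‖ = √215 = 14.6629, ‖B‖ = √203 = 14.2478
cos = 187/(√215·√203) = 187/√43645 = 0.8951

0.8951


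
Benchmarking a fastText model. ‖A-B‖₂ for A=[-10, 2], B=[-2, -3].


d = √((-10+ 2)² + (2+ 3)²)
  = √(64 + 25)
  = √89 = 9.434

9.434


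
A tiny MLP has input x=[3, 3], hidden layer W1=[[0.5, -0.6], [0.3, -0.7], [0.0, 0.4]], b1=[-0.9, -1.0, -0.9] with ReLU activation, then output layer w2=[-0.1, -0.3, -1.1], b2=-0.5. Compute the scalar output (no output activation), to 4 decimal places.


z1[0] = (0.5)·(3) + (-0.6)·(3) - 0.9 = -1.2
z1[1] = (0.3)·(3) + (-0.7)·(3) - 1.0 = -2.2
z1[2] = (0.0)·(3) + (0.4)·(3) - 0.9 = 0.3
h = ReLU(z1) = [0.0, 0.0, 0.3]
output = (-0.1)·(0.0) + (-0.3)·(0.0) + (-1.1)·(0.3) - 0.5 = -0.83

-0.83


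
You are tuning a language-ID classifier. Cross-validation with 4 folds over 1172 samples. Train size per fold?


Fold size = 1172/4 = 293
Training per fold = 1172 - 293 = 879

879


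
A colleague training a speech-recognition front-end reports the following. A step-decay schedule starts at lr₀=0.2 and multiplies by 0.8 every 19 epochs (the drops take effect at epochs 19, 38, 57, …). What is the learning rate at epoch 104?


n_drops = ⌊104/19⌋ = 5
lr = 0.2·0.8^5 = 0.2·0.32768 = 0.065536

0.065536


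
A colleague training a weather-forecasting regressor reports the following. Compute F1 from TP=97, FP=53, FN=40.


Precision = 97/150 = 0.6467
Recall = 97/137 = 0.708
F1 = 2·P·R/(P+R) = 2·TP/(2·TP+FP+FN) = 194/(194+53+40) = 194/287 = 0.676

0.676


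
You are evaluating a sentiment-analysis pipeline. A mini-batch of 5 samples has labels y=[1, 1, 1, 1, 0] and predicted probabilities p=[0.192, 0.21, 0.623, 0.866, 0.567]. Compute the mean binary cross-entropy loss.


L[0] = -ln(0.192) = 1.6503
L[1] = -ln(0.21) = 1.5606
L[2] = -ln(0.623) = 0.4732
L[3] = -ln(0.866) = 0.1439
L[4] = -ln(1-0.567) = -ln(0.433) = 0.837
mean = (1.6503 + 1.5606 + 0.4732 + 0.1439 + 0.837)/5 = 0.933

0.933


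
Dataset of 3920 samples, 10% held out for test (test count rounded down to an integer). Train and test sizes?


Test = ⌊3920·10/100⌋ = 392
Train = 3920 - 392 = 3528

Train: 3528, Test: 392


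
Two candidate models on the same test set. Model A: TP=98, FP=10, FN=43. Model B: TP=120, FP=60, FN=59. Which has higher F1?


Model A: P=98/108=0.9074, R=98/141=0.695, F1=2PR/(P+R)=2TP/(2TP+FP+FN)=196/249=0.7871
Model B: P=120/180=0.6667, R=120/179=0.6704, F1=2PR/(P+R)=2TP/(2TP+FP+FN)=240/359=0.6685
0.7871 > 0.6685 → Model A

Model A


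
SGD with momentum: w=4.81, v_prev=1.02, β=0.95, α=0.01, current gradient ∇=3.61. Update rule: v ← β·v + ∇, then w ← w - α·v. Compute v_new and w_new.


v_new = 0.95·1.02 + 3.61 = 0.969 + 3.61 = 4.579
w_new = 4.81 - 0.01·4.579 = 4.81 - 0.04579 = 4.76421

v_new=4.579, w_new=4.76421


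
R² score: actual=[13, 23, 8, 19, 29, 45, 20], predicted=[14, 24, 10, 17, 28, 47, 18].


ȳ = 22.4286
SS_res = Σ(y-ŷ)² = 19
SS_tot = Σ(y-ȳ)² = 867.71
R² = 1 - SS_res/SS_tot = 1 - 0.0219 = 0.9781

0.9781


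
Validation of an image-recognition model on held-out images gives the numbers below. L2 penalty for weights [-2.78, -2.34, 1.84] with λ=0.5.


‖w‖₂² = (-2.78)² + (-2.34)² + (1.84)²
     = 7.7284 + 5.4756 + 3.3856
     = 16.5896
λ·‖w‖₂² = 0.5·16.5896 = 8.2948

8.2948


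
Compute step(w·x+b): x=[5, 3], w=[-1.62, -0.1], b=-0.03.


z = (5)·(-1.62) + (3)·(-0.1) - 0.03
  = -8.43
step(z) = 0 (z<0)

0


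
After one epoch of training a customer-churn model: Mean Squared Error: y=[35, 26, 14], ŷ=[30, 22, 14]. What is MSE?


Squared errors: (35-30)²=25, (26-22)²=16, (14-14)²=0
Sum = 41
MSE = 41/3 = 41/3

41/3


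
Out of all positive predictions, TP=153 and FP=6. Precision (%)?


Precision = TP/(TP+FP)
= 153/(153+6)
= 153/159 = 96.23%

96.23%


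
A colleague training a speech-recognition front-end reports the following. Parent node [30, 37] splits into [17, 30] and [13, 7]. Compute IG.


Parent = [30, 37], H_parent = 0.9921
H_left = 0.9441 (n=47), H_right = 0.9341 (n=20)
H_children = (47/67)·0.9441 + (20/67)·0.9341 = 0.9411
IG = 0.9921 - 0.9411 = 0.051

0.051


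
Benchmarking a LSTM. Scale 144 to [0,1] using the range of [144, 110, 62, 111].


min=62, max=144
(144-62)/(144-62) = 82/82 = 1.0

1.0


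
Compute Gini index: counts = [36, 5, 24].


Probabilities: [36/65, 5/65, 24/65] ≈ [0.5538, 0.0769, 0.3692]
Σpᵢ² = (1296 + 25 + 576)/65² = 1897/4225
Gini = 1 - Σpᵢ² = 1 - 1897/4225 = 0.551

0.551


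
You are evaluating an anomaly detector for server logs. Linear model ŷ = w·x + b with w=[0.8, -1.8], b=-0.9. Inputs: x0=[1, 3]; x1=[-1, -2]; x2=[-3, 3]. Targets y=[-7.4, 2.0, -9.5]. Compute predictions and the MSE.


ŷ0 = (0.8)·(1) + (-1.8)·(3) - 0.9 = -5.5
ŷ1 = (0.8)·(-1) + (-1.8)·(-2) - 0.9 = 1.9
ŷ2 = (0.8)·(-3) + (-1.8)·(3) - 0.9 = -8.7
errors² = [3.61, 0.01, 0.64]
MSE = 4.2600/3 = 1.42

1.42


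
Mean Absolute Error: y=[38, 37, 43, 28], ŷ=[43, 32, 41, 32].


Absolute errors: |38-43|=5, |37-32|=5, |43-41|=2, |28-32|=4
Sum = 16
MAE = 16/4 = 4

4


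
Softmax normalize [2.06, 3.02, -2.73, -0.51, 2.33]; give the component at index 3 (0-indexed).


Exponentials: e^2.06=7.846, e^3.02=20.4913, e^-2.73=0.0652, e^-0.51=0.6005, e^2.33=10.2779
Sum = 39.2809
Softmax = [0.1997, 0.5217, 0.0017, 0.0153, 0.2617]
p[3] = 0.6005/39.2809 = 0.0153

0.0153


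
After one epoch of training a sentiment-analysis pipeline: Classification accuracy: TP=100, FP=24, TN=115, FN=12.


Accuracy = (TP+TN)/(TP+TN+FP+FN)
= (100+115)/(251)
= 215/251 = 85.66%

85.66%


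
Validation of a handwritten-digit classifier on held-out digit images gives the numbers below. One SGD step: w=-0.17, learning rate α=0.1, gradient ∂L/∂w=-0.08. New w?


w_new = w - α·∇
= -0.17 - 0.1·-0.08
= -0.17 + 0.008
= -0.162

-0.162


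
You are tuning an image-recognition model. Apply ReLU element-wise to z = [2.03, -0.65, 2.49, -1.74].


ReLU(2.03) = max(0, 2.03) = 2.03
ReLU(-0.65) = max(0, -0.65) = 0.0
ReLU(2.49) = max(0, 2.49) = 2.49
ReLU(-1.74) = max(0, -1.74) = 0.0
result = [2.03, 0.0, 2.49, 0.0]

[2.03, 0.0, 2.49, 0.0]


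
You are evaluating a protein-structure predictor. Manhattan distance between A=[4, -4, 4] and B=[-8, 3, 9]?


d = |4+ 8| + |-4-3| + |4-9|
  = 12 + 7 + 5
  = 24

24


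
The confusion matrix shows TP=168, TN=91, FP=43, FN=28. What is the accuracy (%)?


Accuracy = (TP+TN)/(TP+TN+FP+FN)
= (168+91)/(330)
= 259/330 = 78.48%

78.48%


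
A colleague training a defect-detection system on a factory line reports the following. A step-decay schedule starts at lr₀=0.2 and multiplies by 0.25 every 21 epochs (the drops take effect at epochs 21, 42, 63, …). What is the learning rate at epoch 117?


n_drops = ⌊117/21⌋ = 5
lr = 0.2·0.25^5 = 0.2·0.0009765625 = 0.0001953125

0.0001953125


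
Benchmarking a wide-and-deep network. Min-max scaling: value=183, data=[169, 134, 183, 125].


min=125, max=183
(183-125)/(183-125) = 58/58 = 1.0

1.0


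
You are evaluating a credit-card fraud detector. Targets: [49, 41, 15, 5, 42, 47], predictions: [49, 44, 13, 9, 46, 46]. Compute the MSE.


Squared errors: (49-49)²=0, (41-44)²=9, (15-13)²=4, (5-9)²=16, (42-46)²=16, (47-46)²=1
Sum = 46
MSE = 46/6 = 23/3

23/3


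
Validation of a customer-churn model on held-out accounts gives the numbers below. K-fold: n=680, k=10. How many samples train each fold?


Fold size = 680/10 = 68
Training per fold = 680 - 68 = 612

612


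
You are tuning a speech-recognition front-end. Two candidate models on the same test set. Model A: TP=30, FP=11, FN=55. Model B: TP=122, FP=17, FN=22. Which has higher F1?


Model A: P=30/41=0.7317, R=30/85=0.3529, F1=2PR/(P+R)=2TP/(2TP+FP+FN)=60/126=0.4762
Model B: P=122/139=0.8777, R=122/144=0.8472, F1=2PR/(P+R)=2TP/(2TP+FP+FN)=244/283=0.8622
0.4762 < 0.8622 → Model B

Model B


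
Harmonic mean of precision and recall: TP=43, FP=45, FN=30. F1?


Precision = 43/88 = 0.4886
Recall = 43/73 = 0.589
F1 = 2·P·R/(P+R) = 2·TP/(2·TP+FP+FN) = 86/(86+45+30) = 86/161 = 0.5342

0.5342


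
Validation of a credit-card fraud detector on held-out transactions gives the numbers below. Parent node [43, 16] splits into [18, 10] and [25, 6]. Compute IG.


Parent = [43, 16], H_parent = 0.8432
H_left = 0.9403 (n=28), H_right = 0.7088 (n=31)
H_children = (28/59)·0.9403 + (31/59)·0.7088 = 0.8187
IG = 0.8432 - 0.8187 = 0.0245

0.0245


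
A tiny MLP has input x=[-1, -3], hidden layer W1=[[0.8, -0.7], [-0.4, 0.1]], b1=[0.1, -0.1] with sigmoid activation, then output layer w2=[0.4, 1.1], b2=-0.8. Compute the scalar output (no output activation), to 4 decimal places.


z1[0] = (0.8)·(-1) + (-0.7)·(-3) + 0.1 = 1.4
z1[1] = (-0.4)·(-1) + (0.1)·(-3) - 0.1 = 0.0
h = sigmoid(z1) = [0.8022, 0.5]
output = (0.4)·(0.8022) + (1.1)·(0.5) - 0.8 = 0.0709

0.0709


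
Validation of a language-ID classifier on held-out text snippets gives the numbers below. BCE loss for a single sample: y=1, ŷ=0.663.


BCE = -[y·ln(p) + (1-y)·ln(1-p)]
= -1·ln(0.663) - 0
= -ln(0.663) = 0.411

0.411


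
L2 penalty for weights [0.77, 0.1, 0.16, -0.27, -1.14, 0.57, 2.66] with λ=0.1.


‖w‖₂² = (0.77)² + (0.1)² + (0.16)² + (-0.27)² + (-1.14)² + (0.57)² + (2.66)²
     = 0.5929 + 0.01 + 0.0256 + 0.0729 + 1.2996 + 0.3249 + 7.0756
     = 9.4015
λ·‖w‖₂² = 0.1·9.4015 = 0.94015

0.94015


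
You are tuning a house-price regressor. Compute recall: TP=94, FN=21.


Recall = TP/(TP+FN)
= 94/(94+21)
= 94/115 = 81.74%

81.74%


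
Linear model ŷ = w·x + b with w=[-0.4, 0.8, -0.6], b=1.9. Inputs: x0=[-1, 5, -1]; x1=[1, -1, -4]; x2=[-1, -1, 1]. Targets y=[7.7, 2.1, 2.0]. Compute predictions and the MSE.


ŷ0 = (-0.4)·(-1) + (0.8)·(5) + (-0.6)·(-1) + 1.9 = 6.9
ŷ1 = (-0.4)·(1) + (0.8)·(-1) + (-0.6)·(-4) + 1.9 = 3.1
ŷ2 = (-0.4)·(-1) + (0.8)·(-1) + (-0.6)·(1) + 1.9 = 0.9
errors² = [0.64, 1.0, 1.21]
MSE = 2.8500/3 = 0.95

0.95


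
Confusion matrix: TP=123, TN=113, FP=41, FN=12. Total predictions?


Total = TP + TN + FP + FN
= 123 + 113 + 41 + 12
= 289
(Predicted positive: 164, predicted negative: 125)

289


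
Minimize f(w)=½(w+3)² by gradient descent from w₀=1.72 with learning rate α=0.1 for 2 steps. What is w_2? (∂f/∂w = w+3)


step 1: grad = 1.72+3 = 4.72; w = 1.72 - 0.1·(4.72) = 1.248
step 2: grad = 1.248+3 = 4.248; w = 1.248 - 0.1·(4.248) = 0.8232

0.8232


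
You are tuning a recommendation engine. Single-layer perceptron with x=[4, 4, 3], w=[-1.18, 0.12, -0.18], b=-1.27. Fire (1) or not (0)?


z = (4)·(-1.18) + (4)·(0.12) + (3)·(-0.18) - 1.27
  = -6.05
step(z) = 0 (z<0)

0


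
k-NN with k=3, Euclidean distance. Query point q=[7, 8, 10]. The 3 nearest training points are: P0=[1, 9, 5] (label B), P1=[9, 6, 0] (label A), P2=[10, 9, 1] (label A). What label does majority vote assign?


d(q,P0) = 7.874  (label B)
d(q,P1) = 10.3923  (label A)
d(q,P2) = 9.5394  (label A)
Votes: A=2, B=1
Majority → A

A


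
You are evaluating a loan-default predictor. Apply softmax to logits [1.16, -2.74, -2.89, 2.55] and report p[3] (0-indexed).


Exponentials: e^1.16=3.1899, e^-2.74=0.0646, e^-2.89=0.0556, e^2.55=12.8071
Sum = 16.1172
Softmax = [0.1979, 0.004, 0.0034, 0.7946]
p[3] = 12.8071/16.1172 = 0.7946

0.7946


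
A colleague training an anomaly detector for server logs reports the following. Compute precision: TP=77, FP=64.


Precision = TP/(TP+FP)
= 77/(77+64)
= 77/141 = 54.61%

54.61%


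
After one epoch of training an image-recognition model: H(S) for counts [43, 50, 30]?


Probabilities: [43/123, 50/123, 30/123] ≈ [0.3496, 0.4065, 0.2439]
H = -((43/123)·log₂(43/123) + (50/123)·log₂(50/123) + (30/123)·log₂(30/123))
  = 1.5545 bits

1.5545 bits


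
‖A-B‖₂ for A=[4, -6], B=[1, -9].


d = √((4-1)² + (-6+ 9)²)
  = √(9 + 9)
  = √18 = 4.2426

4.2426


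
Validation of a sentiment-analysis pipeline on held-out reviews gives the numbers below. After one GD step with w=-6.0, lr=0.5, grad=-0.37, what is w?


w_new = w - α·∇
= -6.0 - 0.5·-0.37
= -6.0 + 0.185
= -5.815

-5.815


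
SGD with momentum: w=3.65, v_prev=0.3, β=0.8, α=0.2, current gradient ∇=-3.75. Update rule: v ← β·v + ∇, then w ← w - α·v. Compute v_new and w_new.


v_new = 0.8·0.3 - 3.75 = 0.24 - 3.75 = -3.51
w_new = 3.65 - 0.2·-3.51 = 3.65 + 0.702 = 4.352

v_new=-3.51, w_new=4.352


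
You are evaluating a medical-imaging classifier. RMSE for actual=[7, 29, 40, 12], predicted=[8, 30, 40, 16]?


MSE = 18/4 = 4.5
RMSE = √(18/4) = 2.1213

2.1213


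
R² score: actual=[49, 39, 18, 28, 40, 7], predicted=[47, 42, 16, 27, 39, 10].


ȳ = 30.1667
SS_res = Σ(y-ŷ)² = 28
SS_tot = Σ(y-ȳ)² = 1218.83
R² = 1 - SS_res/SS_tot = 1 - 0.023 = 0.977

0.977


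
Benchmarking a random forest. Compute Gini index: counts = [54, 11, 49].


Probabilities: [54/114, 11/114, 49/114] ≈ [0.4737, 0.0965, 0.4298]
Σpᵢ² = (2916 + 121 + 2401)/114² = 5438/12996
Gini = 1 - Σpᵢ² = 1 - 5438/12996 = 0.5816

0.5816


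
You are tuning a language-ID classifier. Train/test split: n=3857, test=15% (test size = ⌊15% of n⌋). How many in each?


Test = ⌊3857·15/100⌋ = 578
Train = 3857 - 578 = 3279

Train: 3279, Test: 578


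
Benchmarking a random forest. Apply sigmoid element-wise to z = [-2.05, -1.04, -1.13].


σ(-2.05) = 1/(1+e^2.05) = 0.1141
σ(-1.04) = 1/(1+e^1.04) = 0.2611
σ(-1.13) = 1/(1+e^1.13) = 0.2442
result = [0.1141, 0.2611, 0.2442]

[0.1141, 0.2611, 0.2442]


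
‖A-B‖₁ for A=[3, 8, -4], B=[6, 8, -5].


d = |3-6| + |8-8| + |-4+ 5|
  = 3 + 0 + 1
  = 4

4


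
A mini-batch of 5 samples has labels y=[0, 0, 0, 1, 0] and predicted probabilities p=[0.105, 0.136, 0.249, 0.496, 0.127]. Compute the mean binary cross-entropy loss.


L[0] = -ln(1-0.105) = -ln(0.895) = 0.1109
L[1] = -ln(1-0.136) = -ln(0.864) = 0.1462
L[2] = -ln(1-0.249) = -ln(0.751) = 0.2863
L[3] = -ln(0.496) = 0.7012
L[4] = -ln(1-0.127) = -ln(0.873) = 0.1358
mean = (0.1109 + 0.1462 + 0.2863 + 0.7012 + 0.1358)/5 = 0.2761

0.2761


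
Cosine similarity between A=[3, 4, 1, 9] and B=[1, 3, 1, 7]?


A·B = 3·1 + 4·3 + 1·1 + 9·7 = 79
‖A‖ = √107 = 10.3441, ‖B‖ = √60 = 7.746
cos = 79/(√107·√60) = 79/√6420 = 0.986

0.986


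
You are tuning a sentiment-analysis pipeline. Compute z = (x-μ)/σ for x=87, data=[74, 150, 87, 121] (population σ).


μ = 108, σ = 29.7069
z = (87 - 108)/29.7069 = -0.7069

-0.7069


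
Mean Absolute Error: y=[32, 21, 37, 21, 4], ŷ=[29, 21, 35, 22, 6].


Absolute errors: |32-29|=3, |21-21|=0, |37-35|=2, |21-22|=1, |4-6|=2
Sum = 8
MAE = 8/5 = 8/5

8/5


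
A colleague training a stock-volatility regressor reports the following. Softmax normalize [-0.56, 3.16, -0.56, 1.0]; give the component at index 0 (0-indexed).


Exponentials: e^-0.56=0.5712, e^3.16=23.5706, e^-0.56=0.5712, e^1.0=2.7183
Sum = 27.4313
Softmax = [0.0208, 0.8593, 0.0208, 0.0991]
p[0] = 0.5712/27.4313 = 0.0208

0.0208


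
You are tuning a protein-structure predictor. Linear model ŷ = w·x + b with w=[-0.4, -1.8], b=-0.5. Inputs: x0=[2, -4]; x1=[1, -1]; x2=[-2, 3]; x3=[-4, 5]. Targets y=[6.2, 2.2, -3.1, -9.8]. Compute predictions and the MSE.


ŷ0 = (-0.4)·(2) + (-1.8)·(-4) - 0.5 = 5.9
ŷ1 = (-0.4)·(1) + (-1.8)·(-1) - 0.5 = 0.9
ŷ2 = (-0.4)·(-2) + (-1.8)·(3) - 0.5 = -5.1
ŷ3 = (-0.4)·(-4) + (-1.8)·(5) - 0.5 = -7.9
errors² = [0.09, 1.69, 4.0, 3.61]
MSE = 9.3900/4 = 2.3475

2.3475


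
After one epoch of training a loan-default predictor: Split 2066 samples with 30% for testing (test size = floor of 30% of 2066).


Test = ⌊2066·30/100⌋ = 619
Train = 2066 - 619 = 1447

Train: 1447, Test: 619


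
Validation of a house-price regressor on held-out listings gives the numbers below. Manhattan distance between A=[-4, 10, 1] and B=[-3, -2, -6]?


d = |-4+ 3| + |10+ 2| + |1+ 6|
  = 1 + 12 + 7
  = 20

20


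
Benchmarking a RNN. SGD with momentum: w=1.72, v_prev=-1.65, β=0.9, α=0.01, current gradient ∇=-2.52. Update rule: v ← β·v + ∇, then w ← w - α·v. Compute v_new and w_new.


v_new = 0.9·-1.65 - 2.52 = -1.485 - 2.52 = -4.005
w_new = 1.72 - 0.01·-4.005 = 1.72 + 0.04005 = 1.76005

v_new=-4.005, w_new=1.76005


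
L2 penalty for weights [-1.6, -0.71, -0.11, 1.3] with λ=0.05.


‖w‖₂² = (-1.6)² + (-0.71)² + (-0.11)² + (1.3)²
     = 2.56 + 0.5041 + 0.0121 + 1.69
     = 4.7662
λ·‖w‖₂² = 0.05·4.7662 = 0.23831

0.23831


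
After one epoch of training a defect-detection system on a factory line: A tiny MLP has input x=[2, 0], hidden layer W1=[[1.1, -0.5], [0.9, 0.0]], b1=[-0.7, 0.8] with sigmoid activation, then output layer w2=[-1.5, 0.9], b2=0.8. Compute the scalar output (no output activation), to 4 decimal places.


z1[0] = (1.1)·(2) + (-0.5)·(0) - 0.7 = 1.5
z1[1] = (0.9)·(2) + (0.0)·(0) + 0.8 = 2.6
h = sigmoid(z1) = [0.8176, 0.9309]
output = (-1.5)·(0.8176) + (0.9)·(0.9309) + 0.8 = 0.4114

0.4114


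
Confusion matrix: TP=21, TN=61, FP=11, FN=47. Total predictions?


Total = TP + TN + FP + FN
= 21 + 61 + 11 + 47
= 140
(Predicted positive: 32, predicted negative: 108)

140


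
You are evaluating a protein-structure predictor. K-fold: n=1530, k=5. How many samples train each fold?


Fold size = 1530/5 = 306
Training per fold = 1530 - 306 = 1224

1224


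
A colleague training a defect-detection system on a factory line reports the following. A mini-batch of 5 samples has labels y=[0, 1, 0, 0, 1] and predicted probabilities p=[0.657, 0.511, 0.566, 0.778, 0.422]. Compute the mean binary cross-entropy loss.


L[0] = -ln(1-0.657) = -ln(0.343) = 1.07
L[1] = -ln(0.511) = 0.6714
L[2] = -ln(1-0.566) = -ln(0.434) = 0.8347
L[3] = -ln(1-0.778) = -ln(0.222) = 1.5051
L[4] = -ln(0.422) = 0.8627
mean = (1.07 + 0.6714 + 0.8347 + 1.5051 + 0.8627)/5 = 0.9888

0.9888


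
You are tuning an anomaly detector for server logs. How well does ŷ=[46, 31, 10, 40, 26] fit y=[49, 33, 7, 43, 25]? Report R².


ȳ = 31.4
SS_res = Σ(y-ŷ)² = 32
SS_tot = Σ(y-ȳ)² = 1083.2
R² = 1 - SS_res/SS_tot = 1 - 0.0295 = 0.9705

0.9705


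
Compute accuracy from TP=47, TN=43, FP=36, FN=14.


Accuracy = (TP+TN)/(TP+TN+FP+FN)
= (47+43)/(140)
= 90/140 = 64.29%

64.29%


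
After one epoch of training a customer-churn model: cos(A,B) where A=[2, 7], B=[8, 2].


A·B = 2·8 + 7·2 = 30
‖A‖ = √53 = 7.2801, ‖B‖ = √68 = 8.2462
cos = 30/(√53·√68) = 30/√3604 = 0.4997

0.4997


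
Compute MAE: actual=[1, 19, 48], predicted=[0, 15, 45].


Absolute errors: |1-0|=1, |19-15|=4, |48-45|=3
Sum = 8
MAE = 8/3 = 8/3

8/3


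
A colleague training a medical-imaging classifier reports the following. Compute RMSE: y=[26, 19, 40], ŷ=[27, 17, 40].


MSE = 5/3 = 1.6667
RMSE = √(5/3) = 1.291

1.291


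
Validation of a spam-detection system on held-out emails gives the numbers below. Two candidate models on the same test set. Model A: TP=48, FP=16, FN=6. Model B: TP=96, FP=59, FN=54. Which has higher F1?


Model A: P=48/64=0.75, R=48/54=0.8889, F1=2PR/(P+R)=2TP/(2TP+FP+FN)=96/118=0.8136
Model B: P=96/155=0.6194, R=96/150=0.64, F1=2PR/(P+R)=2TP/(2TP+FP+FN)=192/305=0.6295
0.8136 > 0.6295 → Model A

Model A


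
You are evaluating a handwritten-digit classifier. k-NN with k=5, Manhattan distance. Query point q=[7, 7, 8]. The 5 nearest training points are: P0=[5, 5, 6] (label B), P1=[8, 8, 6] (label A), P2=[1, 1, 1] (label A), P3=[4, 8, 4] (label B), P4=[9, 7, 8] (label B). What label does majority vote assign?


d(q,P0) = 6  (label B)
d(q,P1) = 4  (label A)
d(q,P2) = 19  (label A)
d(q,P3) = 8  (label B)
d(q,P4) = 2  (label B)
Votes: A=2, B=3
Majority → B

B


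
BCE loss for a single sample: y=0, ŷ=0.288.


BCE = -[y·ln(p) + (1-y)·ln(1-p)]
= -0 - 1·ln(1-0.288)
= -ln(0.712) = 0.3397

0.3397


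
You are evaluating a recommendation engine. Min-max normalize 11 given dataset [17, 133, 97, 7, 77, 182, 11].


min=7, max=182
(11-7)/(182-7) = 4/175 = 0.0229

0.0229


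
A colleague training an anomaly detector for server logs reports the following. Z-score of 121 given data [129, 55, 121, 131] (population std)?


μ = 109, σ = 31.4006
z = (121 - 109)/31.4006 = 0.3822

0.3822


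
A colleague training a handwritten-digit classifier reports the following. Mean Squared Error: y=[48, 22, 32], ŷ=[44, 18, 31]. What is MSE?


Squared errors: (48-44)²=16, (22-18)²=16, (32-31)²=1
Sum = 33
MSE = 33/3 = 11

11


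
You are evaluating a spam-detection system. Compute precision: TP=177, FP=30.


Precision = TP/(TP+FP)
= 177/(177+30)
= 177/207 = 85.51%

85.51%


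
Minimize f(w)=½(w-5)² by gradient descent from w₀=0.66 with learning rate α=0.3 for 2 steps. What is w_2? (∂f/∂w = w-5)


step 1: grad = 0.66-5 = -4.34; w = 0.66 - 0.3·(-4.34) = 1.962
step 2: grad = 1.962-5 = -3.038; w = 1.962 - 0.3·(-3.038) = 2.8734

2.8734
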